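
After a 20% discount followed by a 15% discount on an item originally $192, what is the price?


First discount:
20% of $192 = $38.40
Price after first discount:
$192 - $38.40 = $153.60
Second discount:
15% of $153.60 = $23.04
Final price:
$153.60 - $23.04 = $130.56

$130.56


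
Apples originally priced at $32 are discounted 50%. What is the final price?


Calculate the discount amount:
50% of $32 = $16
Subtract from original:
$32 - $16 = $16

$16


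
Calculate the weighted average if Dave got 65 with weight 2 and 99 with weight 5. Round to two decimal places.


Weighted sum:
2 x 65 + 5 x 99 = 625
Total weight:
2 + 5 = 7
Weighted average:
625 / 7 = 89.2857... ≈ 89.29

89.29


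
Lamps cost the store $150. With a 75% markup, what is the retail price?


Calculate the markup amount:
75% of $150 = $112.50
Add to cost:
$150 + $112.50 = $262.50

$262.50


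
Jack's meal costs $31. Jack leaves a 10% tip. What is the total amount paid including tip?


Calculate the tip:
10% of $31 = $3.10
Add tip to meal cost:
$31 + $3.10 = $34.10

$34.10


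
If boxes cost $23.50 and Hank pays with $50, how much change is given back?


Start with the amount paid:
$50
Subtract the price:
$50 - $23.50 = $26.50

$26.50


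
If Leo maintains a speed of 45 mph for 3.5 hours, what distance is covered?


Use the formula: distance = speed x time
Speed = 45 mph, Time = 3.5 hours
45 x 3.5 = 157.5 miles

157.5 miles


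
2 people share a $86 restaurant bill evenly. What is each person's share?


Total bill: $86
Number of people: 2
Each pays: $86 / 2 = $43

$43


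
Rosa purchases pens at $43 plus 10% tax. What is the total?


Calculate the tax:
10% of $43 = $4.30
Add tax to price:
$43 + $4.30 = $47.30

$47.30


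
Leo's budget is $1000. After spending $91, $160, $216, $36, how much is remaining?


Add up expenses:
$91 + $160 + $216 + $36 = $503
Subtract from budget:
$1000 - $503 = $497

$497


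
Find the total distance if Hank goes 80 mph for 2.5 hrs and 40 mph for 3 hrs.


Leg 1 distance:
80 x 2.5 = 200 miles
Leg 2 distance:
40 x 3 = 120 miles
Total distance:
200 + 120 = 320 miles

320 miles


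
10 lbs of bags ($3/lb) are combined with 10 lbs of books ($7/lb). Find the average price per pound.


Cost of bags:
10 x $3 = $30
Cost of books:
10 x $7 = $70
Total cost: $30 + $70 = $100
Total weight: 20 lbs
Average: $100 / 20 = $5/lb

$5/lb


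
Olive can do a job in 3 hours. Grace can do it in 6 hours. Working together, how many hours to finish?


Olive's rate: 1/3 of the job per hour
Grace's rate: 1/6 of the job per hour
Combined rate: 1/3 + 1/6 = 1/2 per hour
Time = 1 / (1/2) = 2 hours

2 hours


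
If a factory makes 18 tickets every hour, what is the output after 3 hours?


Production rate: 18 tickets per hour
Time: 3 hours
Total: 18 x 3 = 54 tickets

54 tickets


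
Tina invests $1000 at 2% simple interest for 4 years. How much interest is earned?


Use the formula I = P x R x T / 100
P x R x T = 1000 x 2 x 4 = 8000
I = 8000 / 100 = $80

$80


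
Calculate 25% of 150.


Convert percentage to decimal:
25% = 0.25
Multiply:
150 x 0.25 = 37.5

37.5


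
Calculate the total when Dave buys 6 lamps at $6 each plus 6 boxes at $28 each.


Cost of lamps:
6 x $6 = $36
Cost of boxes:
6 x $28 = $168
Add both:
$36 + $168 = $204

$204


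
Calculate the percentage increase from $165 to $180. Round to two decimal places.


Find the absolute change:
|180 - 165| = 15
Divide by original and multiply by 100:
15 / 165 x 100 = 9.0909...% ≈ 9.09%

9.09%


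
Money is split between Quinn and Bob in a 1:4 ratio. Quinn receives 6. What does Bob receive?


Find the multiplier:
6 / 1 = 6
Apply to Bob's share:
4 x 6 = 24

24


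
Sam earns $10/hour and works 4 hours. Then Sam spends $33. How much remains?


Calculate earnings:
4 x $10 = $40
Subtract spending:
$40 - $33 = $7

$7


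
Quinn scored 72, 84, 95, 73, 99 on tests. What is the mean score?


Add the scores:
72 + 84 + 95 + 73 + 99 = 423
Divide by the number of tests:
423 / 5 = 84.6

84.6


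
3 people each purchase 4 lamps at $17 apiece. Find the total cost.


Cost per person:
4 x $17 = $68
Group total:
3 x $68 = $204

$204


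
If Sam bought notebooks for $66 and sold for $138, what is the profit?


Selling price = $138
Cost price = $66
Profit = selling price - cost price:
Profit = $138 - $66 = $72

$72


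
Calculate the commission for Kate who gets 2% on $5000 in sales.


Convert rate to decimal:
2% = 0.02
Multiply by sales:
$5000 x 0.02 = $100

$100


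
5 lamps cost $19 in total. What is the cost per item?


Total cost: $19
Number of items: 5
Unit price: $19 / 5 = $3.80

$3.80


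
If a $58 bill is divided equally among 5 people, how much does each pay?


Total bill: $58
Number of people: 5
Each pays: $58 / 5 = $11.60

$11.60


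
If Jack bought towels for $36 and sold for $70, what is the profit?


Selling price = $70
Cost price = $36
Profit = selling price - cost price:
Profit = $70 - $36 = $34

$34


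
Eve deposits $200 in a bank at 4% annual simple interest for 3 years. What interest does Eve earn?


Use the formula I = P x R x T / 100
P x R x T = 200 x 4 x 3 = 2400
I = 2400 / 100 = $24

$24


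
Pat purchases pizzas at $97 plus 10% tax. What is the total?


Calculate the tax:
10% of $97 = $9.70
Add tax to price:
$97 + $9.70 = $106.70

$106.70


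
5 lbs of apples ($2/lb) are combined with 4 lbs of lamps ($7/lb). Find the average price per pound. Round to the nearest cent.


Cost of apples:
5 x $2 = $10
Cost of lamps:
4 x $7 = $28
Total cost: $10 + $28 = $38
Total weight: 9 lbs
Average: $38 / 9 = $4.2222... ≈ $4.22/lb

$4.22/lb


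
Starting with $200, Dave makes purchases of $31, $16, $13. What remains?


Add up expenses:
$31 + $16 + $13 = $60
Subtract from budget:
$200 - $60 = $140

$140


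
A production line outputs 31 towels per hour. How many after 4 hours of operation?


Production rate: 31 towels per hour
Time: 4 hours
Total: 31 x 4 = 124 towels

124 towels


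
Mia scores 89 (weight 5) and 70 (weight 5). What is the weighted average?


Weighted sum:
5 x 89 + 5 x 70 = 795
Total weight:
5 + 5 = 10
Weighted average:
795 / 10 = 79.5

79.5


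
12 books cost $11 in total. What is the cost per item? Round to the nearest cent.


Total cost: $11
Number of items: 12
Unit price: $11 / 12 = $0.9166... ≈ $0.92

$0.92


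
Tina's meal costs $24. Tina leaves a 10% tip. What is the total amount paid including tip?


Calculate the tip:
10% of $24 = $2.40
Add tip to meal cost:
$24 + $2.40 = $26.40

$26.40


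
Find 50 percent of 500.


Convert percentage to decimal:
50% = 0.5
Multiply:
500 x 0.5 = 250

250


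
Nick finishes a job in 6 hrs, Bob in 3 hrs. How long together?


Nick's rate: 1/6 of the job per hour
Bob's rate: 1/3 of the job per hour
Combined rate: 1/6 + 1/3 = 1/2 per hour
Time = 1 / (1/2) = 2 hours

2 hours


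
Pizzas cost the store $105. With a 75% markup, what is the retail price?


Calculate the markup amount:
75% of $105 = $78.75
Add to cost:
$105 + $78.75 = $183.75

$183.75


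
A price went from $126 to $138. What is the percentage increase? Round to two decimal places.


Find the absolute change:
|138 - 126| = 12
Divide by original and multiply by 100:
12 / 126 x 100 = 9.5238...% ≈ 9.52%

9.52%


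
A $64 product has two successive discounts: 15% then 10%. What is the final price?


First discount:
15% of $64 = $9.60
Price after first discount:
$64 - $9.60 = $54.40
Second discount:
10% of $54.40 = $5.44
Final price:
$54.40 - $5.44 = $48.96

$48.96


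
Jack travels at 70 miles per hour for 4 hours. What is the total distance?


Use the formula: distance = speed x time
Speed = 70 mph, Time = 4 hours
70 x 4 = 280 miles

280 miles


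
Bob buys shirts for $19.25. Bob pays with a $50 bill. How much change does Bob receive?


Start with the amount paid:
$50
Subtract the price:
$50 - $19.25 = $30.75

$30.75


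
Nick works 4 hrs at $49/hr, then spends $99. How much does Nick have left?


Calculate earnings:
4 x $49 = $196
Subtract spending:
$196 - $99 = $97

$97


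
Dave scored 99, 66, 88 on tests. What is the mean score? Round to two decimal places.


Add the scores:
99 + 66 + 88 = 253
Divide by the number of tests:
253 / 3 = 84.3333... ≈ 84.33

84.33


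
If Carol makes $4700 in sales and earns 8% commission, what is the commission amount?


Convert rate to decimal:
8% = 0.08
Multiply by sales:
$4700 x 0.08 = $376

$376


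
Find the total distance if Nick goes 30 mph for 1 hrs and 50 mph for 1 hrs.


Leg 1 distance:
30 x 1 = 30 miles
Leg 2 distance:
50 x 1 = 50 miles
Total distance:
30 + 50 = 80 miles

80 miles


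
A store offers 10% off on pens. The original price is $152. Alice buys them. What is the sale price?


Calculate the discount amount:
10% of $152 = $15.20
Subtract from original:
$152 - $15.20 = $136.80

$136.80


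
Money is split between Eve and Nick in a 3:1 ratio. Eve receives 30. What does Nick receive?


Find the multiplier:
30 / 3 = 10
Apply to Nick's share:
1 x 10 = 10

10


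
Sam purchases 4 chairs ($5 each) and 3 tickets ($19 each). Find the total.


Cost of chairs:
4 x $5 = $20
Cost of tickets:
3 x $19 = $57
Add both:
$20 + $57 = $77

$77


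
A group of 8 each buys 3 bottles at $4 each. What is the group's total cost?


Cost per person:
3 x $4 = $12
Group total:
8 x $12 = $96

$96


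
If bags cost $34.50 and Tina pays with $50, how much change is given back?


Start with the amount paid:
$50
Subtract the price:
$50 - $34.50 = $15.50

$15.50


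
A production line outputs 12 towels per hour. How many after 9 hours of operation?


Production rate: 12 towels per hour
Time: 9 hours
Total: 12 x 9 = 108 towels

108 towels


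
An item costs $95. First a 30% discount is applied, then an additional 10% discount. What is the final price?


First discount:
30% of $95 = $28.50
Price after first discount:
$95 - $28.50 = $66.50
Second discount:
10% of $66.50 = $6.65
Final price:
$66.50 - $6.65 = $59.85

$59.85


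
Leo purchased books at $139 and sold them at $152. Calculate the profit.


Selling price = $152
Cost price = $139
Profit = selling price - cost price:
Profit = $152 - $139 = $13

$13


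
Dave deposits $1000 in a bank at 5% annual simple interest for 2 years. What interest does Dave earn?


Use the formula I = P x R x T / 100
P x R x T = 1000 x 5 x 2 = 10000
I = 10000 / 100 = $100

$100


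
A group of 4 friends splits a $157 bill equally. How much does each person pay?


Total bill: $157
Number of people: 4
Each pays: $157 / 4 = $39.25

$39.25


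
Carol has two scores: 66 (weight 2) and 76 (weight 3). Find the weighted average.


Weighted sum:
2 x 66 + 3 x 76 = 360
Total weight:
2 + 3 = 5
Weighted average:
360 / 5 = 72

72


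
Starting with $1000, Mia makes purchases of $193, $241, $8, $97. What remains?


Add up expenses:
$193 + $241 + $8 + $97 = $539
Subtract from budget:
$1000 - $539 = $461

$461


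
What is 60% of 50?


Convert percentage to decimal:
60% = 0.6
Multiply:
50 x 0.6 = 30

30


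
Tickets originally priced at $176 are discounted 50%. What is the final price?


Calculate the discount amount:
50% of $176 = $88
Subtract from original:
$176 - $88 = $88

$88


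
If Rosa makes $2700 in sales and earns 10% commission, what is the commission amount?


Convert rate to decimal:
10% = 0.1
Multiply by sales:
$2700 x 0.1 = $270

$270


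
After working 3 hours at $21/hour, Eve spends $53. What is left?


Calculate earnings:
3 x $21 = $63
Subtract spending:
$63 - $53 = $10

$10


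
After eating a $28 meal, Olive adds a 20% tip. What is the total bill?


Calculate the tip:
20% of $28 = $5.60
Add tip to meal cost:
$28 + $5.60 = $33.60

$33.60


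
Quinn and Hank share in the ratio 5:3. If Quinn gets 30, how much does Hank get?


Find the multiplier:
30 / 5 = 6
Apply to Hank's share:
3 x 6 = 18

18


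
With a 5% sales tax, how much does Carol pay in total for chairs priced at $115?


Calculate the tax:
5% of $115 = $5.75
Add tax to price:
$115 + $5.75 = $120.75

$120.75


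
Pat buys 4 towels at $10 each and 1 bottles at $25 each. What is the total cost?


Cost of towels:
4 x $10 = $40
Cost of bottles:
1 x $25 = $25
Add both:
$40 + $25 = $65

$65


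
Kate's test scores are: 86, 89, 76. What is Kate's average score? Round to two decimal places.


Add the scores:
86 + 89 + 76 = 251
Divide by the number of tests:
251 / 3 = 83.6666... ≈ 83.67

83.67


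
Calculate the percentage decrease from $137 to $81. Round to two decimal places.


Find the absolute change:
|81 - 137| = 56
Divide by original and multiply by 100:
56 / 137 x 100 = 40.8759...% ≈ 40.88%

40.88%


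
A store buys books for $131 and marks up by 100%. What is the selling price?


Calculate the markup amount:
100% of $131 = $131
Add to cost:
$131 + $131 = $262

$262


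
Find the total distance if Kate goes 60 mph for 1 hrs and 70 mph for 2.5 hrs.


Leg 1 distance:
60 x 1 = 60 miles
Leg 2 distance:
70 x 2.5 = 175 miles
Total distance:
60 + 175 = 235 miles

235 miles


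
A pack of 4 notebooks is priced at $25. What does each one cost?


Total cost: $25
Number of items: 4
Unit price: $25 / 4 = $6.25

$6.25


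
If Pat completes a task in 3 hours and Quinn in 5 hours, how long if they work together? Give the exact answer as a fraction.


Pat's rate: 1/3 of the job per hour
Quinn's rate: 1/5 of the job per hour
Combined rate: 1/3 + 1/5 = 8/15 per hour
Time = 1 / (8/15) = 15/8 hours (≈ 1.88 hours)

15/8 hours


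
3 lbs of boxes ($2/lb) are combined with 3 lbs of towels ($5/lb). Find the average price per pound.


Cost of boxes:
3 x $2 = $6
Cost of towels:
3 x $5 = $15
Total cost: $6 + $15 = $21
Total weight: 6 lbs
Average: $21 / 6 = $3.50/lb

$3.50/lb


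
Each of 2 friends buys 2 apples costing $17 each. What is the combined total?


Cost per person:
2 x $17 = $34
Group total:
2 x $34 = $68

$68


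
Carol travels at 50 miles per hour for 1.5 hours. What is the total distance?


Use the formula: distance = speed x time
Speed = 50 mph, Time = 1.5 hours
50 x 1.5 = 75 miles

75 miles


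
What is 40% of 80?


Convert percentage to decimal:
40% = 0.4
Multiply:
80 x 0.4 = 32

32


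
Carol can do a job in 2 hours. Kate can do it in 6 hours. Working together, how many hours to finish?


Carol's rate: 1/2 of the job per hour
Kate's rate: 1/6 of the job per hour
Combined rate: 1/2 + 1/6 = 2/3 per hour
Time = 1 / (2/3) = 3/2 = 1.5 hours

1.5 hours


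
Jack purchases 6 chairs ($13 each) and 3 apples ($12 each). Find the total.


Cost of chairs:
6 x $13 = $78
Cost of apples:
3 x $12 = $36
Add both:
$78 + $36 = $114

$114


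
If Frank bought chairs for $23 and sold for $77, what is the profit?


Selling price = $77
Cost price = $23
Profit = selling price - cost price:
Profit = $77 - $23 = $54

$54


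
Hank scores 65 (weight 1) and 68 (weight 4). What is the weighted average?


Weighted sum:
1 x 65 + 4 x 68 = 337
Total weight:
1 + 4 = 5
Weighted average:
337 / 5 = 67.4

67.4


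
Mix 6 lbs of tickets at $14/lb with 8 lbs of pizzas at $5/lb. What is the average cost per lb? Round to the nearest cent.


Cost of tickets:
6 x $14 = $84
Cost of pizzas:
8 x $5 = $40
Total cost: $84 + $40 = $124
Total weight: 14 lbs
Average: $124 / 14 = $8.8571... ≈ $8.86/lb

$8.86/lb


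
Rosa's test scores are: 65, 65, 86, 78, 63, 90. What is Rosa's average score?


Add the scores:
65 + 65 + 86 + 78 + 63 + 90 = 447
Divide by the number of tests:
447 / 6 = 74.5

74.5


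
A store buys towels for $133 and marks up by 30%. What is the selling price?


Calculate the markup amount:
30% of $133 = $39.90
Add to cost:
$133 + $39.90 = $172.90

$172.90


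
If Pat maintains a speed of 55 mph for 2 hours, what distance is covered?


Use the formula: distance = speed x time
Speed = 55 mph, Time = 2 hours
55 x 2 = 110 miles

110 miles


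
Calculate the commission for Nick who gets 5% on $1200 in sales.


Convert rate to decimal:
5% = 0.05
Multiply by sales:
$1200 x 0.05 = $60

$60


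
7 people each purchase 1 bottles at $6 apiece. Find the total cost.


Cost per person:
1 x $6 = $6
Group total:
7 x $6 = $42

$42


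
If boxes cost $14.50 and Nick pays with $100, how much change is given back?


Start with the amount paid:
$100
Subtract the price:
$100 - $14.50 = $85.50

$85.50


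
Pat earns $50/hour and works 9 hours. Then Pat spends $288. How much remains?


Calculate earnings:
9 x $50 = $450
Subtract spending:
$450 - $288 = $162

$162


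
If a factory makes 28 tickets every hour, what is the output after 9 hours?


Production rate: 28 tickets per hour
Time: 9 hours
Total: 28 x 9 = 252 tickets

252 tickets


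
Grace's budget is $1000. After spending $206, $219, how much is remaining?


Add up expenses:
$206 + $219 = $425
Subtract from budget:
$1000 - $425 = $575

$575


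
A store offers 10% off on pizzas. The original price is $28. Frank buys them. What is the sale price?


Calculate the discount amount:
10% of $28 = $2.80
Subtract from original:
$28 - $2.80 = $25.20

$25.20


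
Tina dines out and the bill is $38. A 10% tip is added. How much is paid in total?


Calculate the tip:
10% of $38 = $3.80
Add tip to meal cost:
$38 + $3.80 = $41.80

$41.80


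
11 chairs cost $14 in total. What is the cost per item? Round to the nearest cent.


Total cost: $14
Number of items: 11
Unit price: $14 / 11 = $1.2727... ≈ $1.27

$1.27


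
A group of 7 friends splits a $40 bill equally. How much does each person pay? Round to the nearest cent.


Total bill: $40
Number of people: 7
Each pays: $40 / 7 = $5.7142... ≈ $5.71

$5.71


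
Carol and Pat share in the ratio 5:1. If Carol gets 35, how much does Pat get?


Find the multiplier:
35 / 5 = 7
Apply to Pat's share:
1 x 7 = 7

7


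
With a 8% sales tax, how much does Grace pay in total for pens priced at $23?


Calculate the tax:
8% of $23 = $1.84
Add tax to price:
$23 + $1.84 = $24.84

$24.84


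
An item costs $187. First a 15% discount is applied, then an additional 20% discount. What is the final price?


First discount:
15% of $187 = $28.05
Price after first discount:
$187 - $28.05 = $158.95
Second discount:
20% of $158.95 = $31.79
Final price:
$158.95 - $31.79 = $127.16

$127.16


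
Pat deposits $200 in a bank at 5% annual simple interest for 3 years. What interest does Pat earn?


Use the formula I = P x R x T / 100
P x R x T = 200 x 5 x 3 = 3000
I = 3000 / 100 = $30

$30


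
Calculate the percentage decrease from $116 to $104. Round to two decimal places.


Find the absolute change:
|104 - 116| = 12
Divide by original and multiply by 100:
12 / 116 x 100 = 10.3448...% ≈ 10.34%

10.34%


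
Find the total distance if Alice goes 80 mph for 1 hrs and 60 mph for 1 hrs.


Leg 1 distance:
80 x 1 = 80 miles
Leg 2 distance:
60 x 1 = 60 miles
Total distance:
80 + 60 = 140 miles

140 miles


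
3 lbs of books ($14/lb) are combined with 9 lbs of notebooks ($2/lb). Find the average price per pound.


Cost of books:
3 x $14 = $42
Cost of notebooks:
9 x $2 = $18
Total cost: $42 + $18 = $60
Total weight: 12 lbs
Average: $60 / 12 = $5/lb

$5/lb


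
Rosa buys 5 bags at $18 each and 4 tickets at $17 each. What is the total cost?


Cost of bags:
5 x $18 = $90
Cost of tickets:
4 x $17 = $68
Add both:
$90 + $68 = $158

$158


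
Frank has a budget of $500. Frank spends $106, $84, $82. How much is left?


Add up expenses:
$106 + $84 + $82 = $272
Subtract from budget:
$500 - $272 = $228

$228


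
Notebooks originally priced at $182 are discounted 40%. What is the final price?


Calculate the discount amount:
40% of $182 = $72.80
Subtract from original:
$182 - $72.80 = $109.20

$109.20


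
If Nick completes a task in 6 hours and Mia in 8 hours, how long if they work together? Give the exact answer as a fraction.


Nick's rate: 1/6 of the job per hour
Mia's rate: 1/8 of the job per hour
Combined rate: 1/6 + 1/8 = 7/24 per hour
Time = 1 / (7/24) = 24/7 hours (≈ 3.43 hours)

24/7 hours


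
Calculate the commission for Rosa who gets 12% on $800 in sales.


Convert rate to decimal:
12% = 0.12
Multiply by sales:
$800 x 0.12 = $96

$96


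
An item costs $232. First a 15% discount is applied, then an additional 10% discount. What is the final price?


First discount:
15% of $232 = $34.80
Price after first discount:
$232 - $34.80 = $197.20
Second discount:
10% of $197.20 = $19.72
Final price:
$197.20 - $19.72 = $177.48

$177.48


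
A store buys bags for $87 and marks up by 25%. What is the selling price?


Calculate the markup amount:
25% of $87 = $21.75
Add to cost:
$87 + $21.75 = $108.75

$108.75


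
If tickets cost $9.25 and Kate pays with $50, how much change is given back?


Start with the amount paid:
$50
Subtract the price:
$50 - $9.25 = $40.75

$40.75


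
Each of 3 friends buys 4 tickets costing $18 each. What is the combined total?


Cost per person:
4 x $18 = $72
Group total:
3 x $72 = $216

$216


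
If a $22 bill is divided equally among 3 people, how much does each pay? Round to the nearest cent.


Total bill: $22
Number of people: 3
Each pays: $22 / 3 = $7.3333... ≈ $7.33

$7.33


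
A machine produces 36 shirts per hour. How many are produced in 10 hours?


Production rate: 36 shirts per hour
Time: 10 hours
Total: 36 x 10 = 360 shirts

360 shirts


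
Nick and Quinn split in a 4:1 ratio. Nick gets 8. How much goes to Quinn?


Find the multiplier:
8 / 4 = 2
Apply to Quinn's share:
1 x 2 = 2

2


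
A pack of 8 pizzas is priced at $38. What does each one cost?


Total cost: $38
Number of items: 8
Unit price: $38 / 8 = $4.75

$4.75


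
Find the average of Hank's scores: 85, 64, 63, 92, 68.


Add the scores:
85 + 64 + 63 + 92 + 68 = 372
Divide by the number of tests:
372 / 5 = 74.4

74.4


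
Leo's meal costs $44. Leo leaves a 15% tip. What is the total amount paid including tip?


Calculate the tip:
15% of $44 = $6.60
Add tip to meal cost:
$44 + $6.60 = $50.60

$50.60


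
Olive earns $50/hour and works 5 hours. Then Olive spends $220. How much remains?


Calculate earnings:
5 x $50 = $250
Subtract spending:
$250 - $220 = $30

$30


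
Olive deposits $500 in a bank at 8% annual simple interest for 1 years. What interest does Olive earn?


Use the formula I = P x R x T / 100
P x R x T = 500 x 8 x 1 = 4000
I = 4000 / 100 = $40

$40


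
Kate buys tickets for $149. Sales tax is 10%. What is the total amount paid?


Calculate the tax:
10% of $149 = $14.90
Add tax to price:
$149 + $14.90 = $163.90

$163.90


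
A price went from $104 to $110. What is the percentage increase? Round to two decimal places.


Find the absolute change:
|110 - 104| = 6
Divide by original and multiply by 100:
6 / 104 x 100 = 5.7692...% ≈ 5.77%

5.77%


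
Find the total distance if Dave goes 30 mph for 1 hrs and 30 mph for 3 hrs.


Leg 1 distance:
30 x 1 = 30 miles
Leg 2 distance:
30 x 3 = 90 miles
Total distance:
30 + 90 = 120 miles

120 miles


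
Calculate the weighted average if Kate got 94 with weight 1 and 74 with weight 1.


Weighted sum:
1 x 94 + 1 x 74 = 168
Total weight:
1 + 1 = 2
Weighted average:
168 / 2 = 84

84


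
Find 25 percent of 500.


Convert percentage to decimal:
25% = 0.25
Multiply:
500 x 0.25 = 125

125


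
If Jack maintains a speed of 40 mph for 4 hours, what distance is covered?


Use the formula: distance = speed x time
Speed = 40 mph, Time = 4 hours
40 x 4 = 160 miles

160 miles


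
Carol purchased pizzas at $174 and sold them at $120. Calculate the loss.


Selling price = $120
Cost price = $174
Loss = cost price - selling price:
Loss = $174 - $120 = $54

$54


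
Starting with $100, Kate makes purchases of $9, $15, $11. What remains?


Add up expenses:
$9 + $15 + $11 = $35
Subtract from budget:
$100 - $35 = $65

$65


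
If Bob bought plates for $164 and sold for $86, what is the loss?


Selling price = $86
Cost price = $164
Loss = cost price - selling price:
Loss = $164 - $86 = $78

$78


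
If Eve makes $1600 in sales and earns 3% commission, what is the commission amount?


Convert rate to decimal:
3% = 0.03
Multiply by sales:
$1600 x 0.03 = $48

$48


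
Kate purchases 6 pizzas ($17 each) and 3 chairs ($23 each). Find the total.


Cost of pizzas:
6 x $17 = $102
Cost of chairs:
3 x $23 = $69
Add both:
$102 + $69 = $171

$171


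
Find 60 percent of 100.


Convert percentage to decimal:
60% = 0.6
Multiply:
100 x 0.6 = 60

60


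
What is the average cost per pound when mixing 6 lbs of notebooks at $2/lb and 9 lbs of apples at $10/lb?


Cost of notebooks:
6 x $2 = $12
Cost of apples:
9 x $10 = $90
Total cost: $12 + $90 = $102
Total weight: 15 lbs
Average: $102 / 15 = $6.80/lb

$6.80/lb


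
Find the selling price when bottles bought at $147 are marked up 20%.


Calculate the markup amount:
20% of $147 = $29.40
Add to cost:
$147 + $29.40 = $176.40

$176.40


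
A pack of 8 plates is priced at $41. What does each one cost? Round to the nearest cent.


Total cost: $41
Number of items: 8
Unit price: $41 / 8 = $5.125 ≈ $5.13

$5.13


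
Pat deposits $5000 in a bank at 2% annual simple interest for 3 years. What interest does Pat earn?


Use the formula I = P x R x T / 100
P x R x T = 5000 x 2 x 3 = 30000
I = 30000 / 100 = $300

$300


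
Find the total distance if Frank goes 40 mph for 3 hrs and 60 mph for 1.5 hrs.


Leg 1 distance:
40 x 3 = 120 miles
Leg 2 distance:
60 x 1.5 = 90 miles
Total distance:
120 + 90 = 210 miles

210 miles


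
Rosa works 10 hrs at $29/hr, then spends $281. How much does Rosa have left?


Calculate earnings:
10 x $29 = $290
Subtract spending:
$290 - $281 = $9

$9


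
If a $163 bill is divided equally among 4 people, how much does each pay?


Total bill: $163
Number of people: 4
Each pays: $163 / 4 = $40.75

$40.75


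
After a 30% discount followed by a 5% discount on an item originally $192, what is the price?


First discount:
30% of $192 = $57.60
Price after first discount:
$192 - $57.60 = $134.40
Second discount:
5% of $134.40 = $6.72
Final price:
$134.40 - $6.72 = $127.68

$127.68


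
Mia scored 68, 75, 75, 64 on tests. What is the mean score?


Add the scores:
68 + 75 + 75 + 64 = 282
Divide by the number of tests:
282 / 4 = 70.5

70.5


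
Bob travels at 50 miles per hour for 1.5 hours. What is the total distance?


Use the formula: distance = speed x time
Speed = 50 mph, Time = 1.5 hours
50 x 1.5 = 75 miles

75 miles


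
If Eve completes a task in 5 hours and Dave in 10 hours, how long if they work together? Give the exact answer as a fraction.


Eve's rate: 1/5 of the job per hour
Dave's rate: 1/10 of the job per hour
Combined rate: 1/5 + 1/10 = 3/10 per hour
Time = 1 / (3/10) = 10/3 hours (≈ 3.33 hours)

10/3 hours


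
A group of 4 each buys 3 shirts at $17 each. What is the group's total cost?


Cost per person:
3 x $17 = $51
Group total:
4 x $51 = $204

$204


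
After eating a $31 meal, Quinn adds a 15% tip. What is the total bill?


Calculate the tip:
15% of $31 = $4.65
Add tip to meal cost:
$31 + $4.65 = $35.65

$35.65


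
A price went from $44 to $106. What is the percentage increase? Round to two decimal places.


Find the absolute change:
|106 - 44| = 62
Divide by original and multiply by 100:
62 / 44 x 100 = 140.9090...% ≈ 140.91%

140.91%


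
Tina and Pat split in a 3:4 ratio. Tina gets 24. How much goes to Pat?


Find the multiplier:
24 / 3 = 8
Apply to Pat's share:
4 x 8 = 32

32


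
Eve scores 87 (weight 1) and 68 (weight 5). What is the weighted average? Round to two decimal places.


Weighted sum:
1 x 87 + 5 x 68 = 427
Total weight:
1 + 5 = 6
Weighted average:
427 / 6 = 71.1666... ≈ 71.17

71.17


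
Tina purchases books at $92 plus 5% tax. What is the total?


Calculate the tax:
5% of $92 = $4.60
Add tax to price:
$92 + $4.60 = $96.60

$96.60


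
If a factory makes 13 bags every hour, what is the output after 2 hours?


Production rate: 13 bags per hour
Time: 2 hours
Total: 13 x 2 = 26 bags

26 bags


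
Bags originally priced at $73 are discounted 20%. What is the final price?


Calculate the discount amount:
20% of $73 = $14.60
Subtract from original:
$73 - $14.60 = $58.40

$58.40


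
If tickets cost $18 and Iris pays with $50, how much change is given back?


Start with the amount paid:
$50
Subtract the price:
$50 - $18 = $32

$32


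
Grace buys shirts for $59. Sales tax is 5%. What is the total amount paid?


Calculate the tax:
5% of $59 = $2.95
Add tax to price:
$59 + $2.95 = $61.95

$61.95


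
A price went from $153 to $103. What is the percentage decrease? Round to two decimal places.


Find the absolute change:
|103 - 153| = 50
Divide by original and multiply by 100:
50 / 153 x 100 = 32.6797...% ≈ 32.68%

32.68%


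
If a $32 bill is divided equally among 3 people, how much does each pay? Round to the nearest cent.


Total bill: $32
Number of people: 3
Each pays: $32 / 3 = $10.6666... ≈ $10.67

$10.67


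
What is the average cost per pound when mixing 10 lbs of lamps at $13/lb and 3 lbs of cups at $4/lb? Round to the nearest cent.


Cost of lamps:
10 x $13 = $130
Cost of cups:
3 x $4 = $12
Total cost: $130 + $12 = $142
Total weight: 13 lbs
Average: $142 / 13 = $10.9230... ≈ $10.92/lb

$10.92/lb


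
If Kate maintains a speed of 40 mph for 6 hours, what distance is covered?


Use the formula: distance = speed x time
Speed = 40 mph, Time = 6 hours
40 x 6 = 240 miles

240 miles


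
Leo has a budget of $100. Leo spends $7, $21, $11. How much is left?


Add up expenses:
$7 + $21 + $11 = $39
Subtract from budget:
$100 - $39 = $61

$61


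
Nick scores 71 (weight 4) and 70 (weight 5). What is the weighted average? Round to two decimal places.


Weighted sum:
4 x 71 + 5 x 70 = 634
Total weight:
4 + 5 = 9
Weighted average:
634 / 9 = 70.4444... ≈ 70.44

70.44


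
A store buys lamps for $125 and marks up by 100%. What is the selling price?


Calculate the markup amount:
100% of $125 = $125
Add to cost:
$125 + $125 = $250

$250


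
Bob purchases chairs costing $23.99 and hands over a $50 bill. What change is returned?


Start with the amount paid:
$50
Subtract the price:
$50 - $23.99 = $26.01

$26.01


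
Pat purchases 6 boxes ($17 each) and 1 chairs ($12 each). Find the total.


Cost of boxes:
6 x $17 = $102
Cost of chairs:
1 x $12 = $12
Add both:
$102 + $12 = $114

$114


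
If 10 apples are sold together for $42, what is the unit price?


Total cost: $42
Number of items: 10
Unit price: $42 / 10 = $4.20

$4.20


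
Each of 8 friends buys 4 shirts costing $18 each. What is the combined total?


Cost per person:
4 x $18 = $72
Group total:
8 x $72 = $576

$576


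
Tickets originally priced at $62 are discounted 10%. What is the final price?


Calculate the discount amount:
10% of $62 = $6.20
Subtract from original:
$62 - $6.20 = $55.80

$55.80


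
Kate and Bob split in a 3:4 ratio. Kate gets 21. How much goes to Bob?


Find the multiplier:
21 / 3 = 7
Apply to Bob's share:
4 x 7 = 28

28


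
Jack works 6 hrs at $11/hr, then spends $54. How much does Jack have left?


Calculate earnings:
6 x $11 = $66
Subtract spending:
$66 - $54 = $12

$12


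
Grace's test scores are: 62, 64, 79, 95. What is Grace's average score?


Add the scores:
62 + 64 + 79 + 95 = 300
Divide by the number of tests:
300 / 4 = 75

75


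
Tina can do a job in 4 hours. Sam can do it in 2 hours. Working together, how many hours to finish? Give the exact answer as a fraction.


Tina's rate: 1/4 of the job per hour
Sam's rate: 1/2 of the job per hour
Combined rate: 1/4 + 1/2 = 3/4 per hour
Time = 1 / (3/4) = 4/3 hours (≈ 1.33 hours)

4/3 hours


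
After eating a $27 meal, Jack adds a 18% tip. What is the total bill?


Calculate the tip:
18% of $27 = $4.86
Add tip to meal cost:
$27 + $4.86 = $31.86

$31.86


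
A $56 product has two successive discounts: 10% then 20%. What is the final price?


First discount:
10% of $56 = $5.60
Price after first discount:
$56 - $5.60 = $50.40
Second discount:
20% of $50.40 = $10.08
Final price:
$50.40 - $10.08 = $40.32

$40.32


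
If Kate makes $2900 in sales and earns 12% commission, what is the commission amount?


Convert rate to decimal:
12% = 0.12
Multiply by sales:
$2900 x 0.12 = $348

$348


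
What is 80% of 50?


Convert percentage to decimal:
80% = 0.8
Multiply:
50 x 0.8 = 40

40


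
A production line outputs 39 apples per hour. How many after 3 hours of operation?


Production rate: 39 apples per hour
Time: 3 hours
Total: 39 x 3 = 117 apples

117 apples


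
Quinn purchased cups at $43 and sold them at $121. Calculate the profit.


Selling price = $121
Cost price = $43
Profit = selling price - cost price:
Profit = $121 - $43 = $78

$78


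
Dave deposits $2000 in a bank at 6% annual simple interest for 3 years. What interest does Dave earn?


Use the formula I = P x R x T / 100
P x R x T = 2000 x 6 x 3 = 36000
I = 36000 / 100 = $360

$360


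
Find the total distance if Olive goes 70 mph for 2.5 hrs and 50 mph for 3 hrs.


Leg 1 distance:
70 x 2.5 = 175 miles
Leg 2 distance:
50 x 3 = 150 miles
Total distance:
175 + 150 = 325 miles

325 miles


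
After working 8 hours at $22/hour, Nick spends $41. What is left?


Calculate earnings:
8 x $22 = $176
Subtract spending:
$176 - $41 = $135

$135


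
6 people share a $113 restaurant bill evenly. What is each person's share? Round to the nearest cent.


Total bill: $113
Number of people: 6
Each pays: $113 / 6 = $18.8333... ≈ $18.83

$18.83


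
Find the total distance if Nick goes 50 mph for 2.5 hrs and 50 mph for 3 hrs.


Leg 1 distance:
50 x 2.5 = 125 miles
Leg 2 distance:
50 x 3 = 150 miles
Total distance:
125 + 150 = 275 miles

275 miles


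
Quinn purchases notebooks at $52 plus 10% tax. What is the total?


Calculate the tax:
10% of $52 = $5.20
Add tax to price:
$52 + $5.20 = $57.20

$57.20


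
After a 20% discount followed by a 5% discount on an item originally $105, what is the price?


First discount:
20% of $105 = $21
Price after first discount:
$105 - $21 = $84
Second discount:
5% of $84 = $4.20
Final price:
$84 - $4.20 = $79.80

$79.80


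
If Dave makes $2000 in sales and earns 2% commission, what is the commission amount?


Convert rate to decimal:
2% = 0.02
Multiply by sales:
$2000 x 0.02 = $40

$40


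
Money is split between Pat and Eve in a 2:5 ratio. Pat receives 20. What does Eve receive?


Find the multiplier:
20 / 2 = 10
Apply to Eve's share:
5 x 10 = 50

50


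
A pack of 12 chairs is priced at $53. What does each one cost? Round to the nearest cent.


Total cost: $53
Number of items: 12
Unit price: $53 / 12 = $4.4166... ≈ $4.42

$4.42


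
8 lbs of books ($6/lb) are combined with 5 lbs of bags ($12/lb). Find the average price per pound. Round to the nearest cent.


Cost of books:
8 x $6 = $48
Cost of bags:
5 x $12 = $60
Total cost: $48 + $60 = $108
Total weight: 13 lbs
Average: $108 / 13 = $8.3076... ≈ $8.31/lb

$8.31/lb


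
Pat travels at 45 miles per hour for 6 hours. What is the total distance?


Use the formula: distance = speed x time
Speed = 45 mph, Time = 6 hours
45 x 6 = 270 miles

270 miles


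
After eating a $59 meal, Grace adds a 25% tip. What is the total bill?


Calculate the tip:
25% of $59 = $14.75
Add tip to meal cost:
$59 + $14.75 = $73.75

$73.75


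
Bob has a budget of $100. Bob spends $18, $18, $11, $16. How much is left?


Add up expenses:
$18 + $18 + $11 + $16 = $63
Subtract from budget:
$100 - $63 = $37

$37


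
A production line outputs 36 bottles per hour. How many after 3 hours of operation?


Production rate: 36 bottles per hour
Time: 3 hours
Total: 36 x 3 = 108 bottles

108 bottles


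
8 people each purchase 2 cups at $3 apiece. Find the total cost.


Cost per person:
2 x $3 = $6
Group total:
8 x $6 = $48

$48


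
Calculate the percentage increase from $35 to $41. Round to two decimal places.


Find the absolute change:
|41 - 35| = 6
Divide by original and multiply by 100:
6 / 35 x 100 = 17.1428...% ≈ 17.14%

17.14%


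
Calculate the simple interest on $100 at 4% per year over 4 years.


Use the formula I = P x R x T / 100
P x R x T = 100 x 4 x 4 = 1600
I = 1600 / 100 = $16

$16


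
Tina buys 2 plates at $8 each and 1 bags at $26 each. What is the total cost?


Cost of plates:
2 x $8 = $16
Cost of bags:
1 x $26 = $26
Add both:
$16 + $26 = $42

$42


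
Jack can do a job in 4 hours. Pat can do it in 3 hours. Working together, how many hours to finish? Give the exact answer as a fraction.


Jack's rate: 1/4 of the job per hour
Pat's rate: 1/3 of the job per hour
Combined rate: 1/4 + 1/3 = 7/12 per hour
Time = 1 / (7/12) = 12/7 hours (≈ 1.71 hours)

12/7 hours


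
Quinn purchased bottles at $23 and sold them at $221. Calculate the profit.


Selling price = $221
Cost price = $23
Profit = selling price - cost price:
Profit = $221 - $23 = $198

$198


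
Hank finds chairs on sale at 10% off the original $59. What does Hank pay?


Calculate the discount amount:
10% of $59 = $5.90
Subtract from original:
$59 - $5.90 = $53.10

$53.10


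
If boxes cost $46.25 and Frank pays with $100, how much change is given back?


Start with the amount paid:
$100
Subtract the price:
$100 - $46.25 = $53.75

$53.75


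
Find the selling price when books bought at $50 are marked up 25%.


Calculate the markup amount:
25% of $50 = $12.50
Add to cost:
$50 + $12.50 = $62.50

$62.50


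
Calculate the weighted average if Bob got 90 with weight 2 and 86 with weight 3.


Weighted sum:
2 x 90 + 3 x 86 = 438
Total weight:
2 + 3 = 5
Weighted average:
438 / 5 = 87.6

87.6


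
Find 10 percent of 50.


Convert percentage to decimal:
10% = 0.1
Multiply:
50 x 0.1 = 5

5


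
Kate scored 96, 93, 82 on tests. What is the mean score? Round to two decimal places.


Add the scores:
96 + 93 + 82 = 271
Divide by the number of tests:
271 / 3 = 90.3333... ≈ 90.33

90.33


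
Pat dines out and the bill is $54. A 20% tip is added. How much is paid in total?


Calculate the tip:
20% of $54 = $10.80
Add tip to meal cost:
$54 + $10.80 = $64.80

$64.80


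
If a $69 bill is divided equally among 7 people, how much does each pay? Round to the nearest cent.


Total bill: $69
Number of people: 7
Each pays: $69 / 7 = $9.8571... ≈ $9.86

$9.86


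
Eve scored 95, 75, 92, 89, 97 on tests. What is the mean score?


Add the scores:
95 + 75 + 92 + 89 + 97 = 448
Divide by the number of tests:
448 / 5 = 89.6

89.6


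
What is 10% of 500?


Convert percentage to decimal:
10% = 0.1
Multiply:
500 x 0.1 = 50

50


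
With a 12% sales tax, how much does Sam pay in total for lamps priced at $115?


Calculate the tax:
12% of $115 = $13.80
Add tax to price:
$115 + $13.80 = $128.80

$128.80


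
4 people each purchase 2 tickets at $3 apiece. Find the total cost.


Cost per person:
2 x $3 = $6
Group total:
4 x $6 = $24

$24


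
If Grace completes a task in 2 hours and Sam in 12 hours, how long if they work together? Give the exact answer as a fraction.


Grace's rate: 1/2 of the job per hour
Sam's rate: 1/12 of the job per hour
Combined rate: 1/2 + 1/12 = 7/12 per hour
Time = 1 / (7/12) = 12/7 hours (≈ 1.71 hours)

12/7 hours
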